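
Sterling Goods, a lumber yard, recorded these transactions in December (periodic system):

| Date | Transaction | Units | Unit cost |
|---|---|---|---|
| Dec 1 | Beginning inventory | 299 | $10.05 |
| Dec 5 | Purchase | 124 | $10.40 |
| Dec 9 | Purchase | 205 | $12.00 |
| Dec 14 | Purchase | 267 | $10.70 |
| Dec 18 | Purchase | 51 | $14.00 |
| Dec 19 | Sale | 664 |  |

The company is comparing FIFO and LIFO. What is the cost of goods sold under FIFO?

FIFO COGS: 299 @ $10.05 + 124 @ $10.40 + 205 @ $12.00 + 36 @ $10.70 = $7,139.75
LIFO COGS: 51 @ $14.00 + 267 @ $10.70 + 205 @ $12.00 + 124 @ $10.40 + 17 @ $10.05 = $7,491.35

COGS = $7,139.75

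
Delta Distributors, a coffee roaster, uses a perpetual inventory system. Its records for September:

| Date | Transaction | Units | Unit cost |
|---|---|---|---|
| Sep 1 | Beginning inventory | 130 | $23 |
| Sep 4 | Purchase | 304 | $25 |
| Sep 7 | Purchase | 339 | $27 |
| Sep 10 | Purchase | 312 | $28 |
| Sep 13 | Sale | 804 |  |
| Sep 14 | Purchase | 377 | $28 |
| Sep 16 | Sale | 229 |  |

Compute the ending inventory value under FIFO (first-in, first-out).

Sep 13, 804 sold [FIFO — oldest first]: 130 @ $23 + 304 @ $25 + 339 @ $27 + 31 @ $28 = $20,611
Sep 16, 229 sold [FIFO — oldest first]: 229 @ $28 = $6,412
Total COGS = $20,611 + $6,412 = $27,023
Ending inventory: 52 @ $28 + 377 @ $28 = $12,012

Ending inventory = $12,012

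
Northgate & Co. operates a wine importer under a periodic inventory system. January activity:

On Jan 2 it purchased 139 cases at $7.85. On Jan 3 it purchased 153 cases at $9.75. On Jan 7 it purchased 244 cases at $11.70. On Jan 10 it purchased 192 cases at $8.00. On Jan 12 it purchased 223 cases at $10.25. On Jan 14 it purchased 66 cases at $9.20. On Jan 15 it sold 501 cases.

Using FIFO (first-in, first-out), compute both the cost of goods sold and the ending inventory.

COGS = $5,028.20; ending inventory = $4,838.45

Jan 15, 501 sold [FIFO — oldest first]: 139 @ $7.85 + 153 @ $9.75 + 209 @ $11.70 = $5,028.20
Ending inventory: 35 @ $11.70 + 192 @ $8.00 + 223 @ $10.25 + 66 @ $9.20 = $4,838.45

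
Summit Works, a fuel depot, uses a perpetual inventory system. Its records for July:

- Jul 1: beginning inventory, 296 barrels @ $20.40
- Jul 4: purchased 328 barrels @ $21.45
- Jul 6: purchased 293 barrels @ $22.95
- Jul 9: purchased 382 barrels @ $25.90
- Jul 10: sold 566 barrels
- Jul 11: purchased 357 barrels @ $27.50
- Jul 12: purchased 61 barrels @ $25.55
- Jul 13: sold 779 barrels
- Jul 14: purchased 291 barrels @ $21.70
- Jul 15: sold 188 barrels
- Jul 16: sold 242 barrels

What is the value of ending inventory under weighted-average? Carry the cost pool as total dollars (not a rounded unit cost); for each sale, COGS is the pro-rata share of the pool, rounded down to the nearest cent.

After Jul 1: 296 on hand, pool $6,038.40 (≈ $20.4000 each)
After Jul 4: 624 on hand, pool $13,074.00 (≈ $20.9519 each)
After Jul 6: 917 on hand, pool $19,798.35 (≈ $21.5903 each)
After Jul 9: 1299 on hand, pool $29,692.15 (≈ $22.8577 each)
Jul 10, sell 566: 566/1299 × $29,692.15 → $12,937.45
After Jul 11: 1090 on hand, pool $26,572.20 (≈ $24.3782 each)
After Jul 12: 1151 on hand, pool $28,130.75 (≈ $24.4403 each)
Jul 13, sell 779: 779/1151 × $28,130.75 → $19,038.96
After Jul 14: 663 on hand, pool $15,406.49 (≈ $23.2375 each)
Jul 15, sell 188: 188/663 × $15,406.49 → $4,368.65
Jul 16, sell 242: 242/475 × $11,037.84 → $5,623.48
Total COGS = $12,937.45 + $19,038.96 + $4,368.65 + $5,623.48 = $41,968.54
Ending inventory (cost pool remaining) = $5,414.36

Ending inventory = $5,414.36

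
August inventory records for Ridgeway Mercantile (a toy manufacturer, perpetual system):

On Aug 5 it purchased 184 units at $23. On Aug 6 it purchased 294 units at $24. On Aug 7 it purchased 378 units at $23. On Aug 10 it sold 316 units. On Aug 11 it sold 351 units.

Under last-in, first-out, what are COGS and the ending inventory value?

Aug 10, 316 sold [LIFO — newest first]: 316 @ $23 = $7,268
Aug 11, 351 sold [LIFO — newest first]: 62 @ $23 + 289 @ $24 = $8,362
Total COGS = $7,268 + $8,362 = $15,630
Ending inventory: 184 @ $23 + 5 @ $24 = $4,352
Check: goods available $19,982 = COGS $15,630 + ending $4,352

COGS = $15,630; ending inventory = $4,352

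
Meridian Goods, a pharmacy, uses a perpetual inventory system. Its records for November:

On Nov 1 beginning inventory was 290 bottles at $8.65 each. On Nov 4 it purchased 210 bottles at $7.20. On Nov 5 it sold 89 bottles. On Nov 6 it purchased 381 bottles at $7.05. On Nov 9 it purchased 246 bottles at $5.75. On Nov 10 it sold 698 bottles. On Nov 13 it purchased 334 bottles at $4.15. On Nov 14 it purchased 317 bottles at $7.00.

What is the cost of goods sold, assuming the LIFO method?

COGS = $5,252.55

Nov 5, 89 sold [LIFO — newest first]: 89 @ $7.20 = $640.80
Nov 10, 698 sold [LIFO — newest first]: 246 @ $5.75 + 381 @ $7.05 + 71 @ $7.20 = $4,611.75
Total COGS = $640.80 + $4,611.75 = $5,252.55
Ending inventory: 290 @ $8.65 + 50 @ $7.20 + 334 @ $4.15 + 317 @ $7.00 = $6,473.60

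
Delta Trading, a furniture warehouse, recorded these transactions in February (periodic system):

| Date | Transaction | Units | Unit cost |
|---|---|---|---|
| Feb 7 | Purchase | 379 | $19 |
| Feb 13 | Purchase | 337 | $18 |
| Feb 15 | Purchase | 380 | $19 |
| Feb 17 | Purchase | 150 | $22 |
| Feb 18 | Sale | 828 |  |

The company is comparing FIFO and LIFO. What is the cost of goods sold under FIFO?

FIFO COGS: 379 @ $19 + 337 @ $18 + 112 @ $19 = $15,395
LIFO COGS: 150 @ $22 + 380 @ $19 + 298 @ $18 = $15,884

COGS = $15,395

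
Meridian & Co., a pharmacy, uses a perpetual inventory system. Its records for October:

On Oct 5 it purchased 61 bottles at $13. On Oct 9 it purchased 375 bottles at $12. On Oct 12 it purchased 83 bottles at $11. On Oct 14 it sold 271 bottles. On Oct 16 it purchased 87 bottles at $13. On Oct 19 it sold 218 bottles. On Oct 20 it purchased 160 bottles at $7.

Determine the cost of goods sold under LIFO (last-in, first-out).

Oct 14, 271 sold [LIFO — newest first]: 83 @ $11 + 188 @ $12 = $3,169
Oct 19, 218 sold [LIFO — newest first]: 87 @ $13 + 131 @ $12 = $2,703
Total COGS = $3,169 + $2,703 = $5,872
Ending inventory: 61 @ $13 + 56 @ $12 + 160 @ $7 = $2,585

COGS = $5,872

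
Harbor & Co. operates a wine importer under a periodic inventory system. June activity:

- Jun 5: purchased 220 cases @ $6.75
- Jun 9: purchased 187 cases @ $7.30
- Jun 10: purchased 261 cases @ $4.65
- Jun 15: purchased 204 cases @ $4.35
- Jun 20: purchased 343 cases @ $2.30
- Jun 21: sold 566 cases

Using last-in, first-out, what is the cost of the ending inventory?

Ending inventory = $3,975.40

Jun 21, 566 sold [LIFO — newest first]: 343 @ $2.30 + 204 @ $4.35 + 19 @ $4.65 = $1,764.65
Ending inventory: 220 @ $6.75 + 187 @ $7.30 + 242 @ $4.65 = $3,975.40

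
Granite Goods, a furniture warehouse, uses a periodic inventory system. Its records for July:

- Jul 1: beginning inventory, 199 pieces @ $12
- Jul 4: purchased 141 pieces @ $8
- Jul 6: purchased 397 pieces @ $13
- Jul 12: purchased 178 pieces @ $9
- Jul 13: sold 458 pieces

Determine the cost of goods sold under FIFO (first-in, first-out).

COGS = $5,050

Jul 13, 458 sold [FIFO — oldest first]: 199 @ $12 + 141 @ $8 + 118 @ $13 = $5,050
Ending inventory: 279 @ $13 + 178 @ $9 = $5,229
Check: goods available $10,279 = COGS $5,050 + ending $5,229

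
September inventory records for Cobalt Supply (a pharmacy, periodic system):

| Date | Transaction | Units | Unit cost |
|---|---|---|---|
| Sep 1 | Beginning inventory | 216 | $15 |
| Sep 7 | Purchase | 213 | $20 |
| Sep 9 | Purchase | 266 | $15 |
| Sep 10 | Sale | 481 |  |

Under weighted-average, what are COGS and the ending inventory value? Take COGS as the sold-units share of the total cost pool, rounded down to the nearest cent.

Sep 10, sell 481: 481/695 × $11,490.00 → $7,952.07
Ending inventory (cost pool remaining) = $3,537.93
Check: goods available $11,490.00 = COGS $7,952.07 + ending $3,537.93

COGS = $7,952.07; ending inventory = $3,537.93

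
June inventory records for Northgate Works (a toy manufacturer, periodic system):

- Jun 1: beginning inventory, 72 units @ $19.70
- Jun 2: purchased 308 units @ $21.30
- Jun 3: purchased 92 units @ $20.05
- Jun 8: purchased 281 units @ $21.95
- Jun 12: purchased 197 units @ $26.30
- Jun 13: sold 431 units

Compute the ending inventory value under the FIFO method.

Ending inventory = $12,171.10

Jun 13, 431 sold [FIFO — oldest first]: 72 @ $19.70 + 308 @ $21.30 + 51 @ $20.05 = $9,001.35
Ending inventory: 41 @ $20.05 + 281 @ $21.95 + 197 @ $26.30 = $12,171.10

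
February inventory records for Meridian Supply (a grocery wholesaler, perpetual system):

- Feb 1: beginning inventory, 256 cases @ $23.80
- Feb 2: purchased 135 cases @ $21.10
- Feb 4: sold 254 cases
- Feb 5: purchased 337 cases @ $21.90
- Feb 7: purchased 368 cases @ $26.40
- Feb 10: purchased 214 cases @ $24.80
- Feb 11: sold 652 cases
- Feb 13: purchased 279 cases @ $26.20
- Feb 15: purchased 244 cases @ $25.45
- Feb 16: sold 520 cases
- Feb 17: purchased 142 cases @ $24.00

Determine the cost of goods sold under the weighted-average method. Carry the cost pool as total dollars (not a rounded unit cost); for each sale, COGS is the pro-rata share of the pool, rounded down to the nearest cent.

COGS = $34,638.59

After Feb 1: 256 on hand, pool $6,092.80 (≈ $23.8000 each)
After Feb 2: 391 on hand, pool $8,941.30 (≈ $22.8678 each)
Feb 4, sell 254: 254/391 × $8,941.30 → $5,808.41
After Feb 5: 474 on hand, pool $10,513.19 (≈ $22.1797 each)
After Feb 7: 842 on hand, pool $20,228.39 (≈ $24.0242 each)
After Feb 10: 1056 on hand, pool $25,535.59 (≈ $24.1814 each)
Feb 11, sell 652: 652/1056 × $25,535.59 → $15,766.29
After Feb 13: 683 on hand, pool $17,079.10 (≈ $25.0060 each)
After Feb 15: 927 on hand, pool $23,288.90 (≈ $25.1229 each)
Feb 16, sell 520: 520/927 × $23,288.90 → $13,063.89
After Feb 17: 549 on hand, pool $13,633.01 (≈ $24.8324 each)
Total COGS = $5,808.41 + $15,766.29 + $13,063.89 = $34,638.59
Ending inventory (cost pool remaining) = $13,633.01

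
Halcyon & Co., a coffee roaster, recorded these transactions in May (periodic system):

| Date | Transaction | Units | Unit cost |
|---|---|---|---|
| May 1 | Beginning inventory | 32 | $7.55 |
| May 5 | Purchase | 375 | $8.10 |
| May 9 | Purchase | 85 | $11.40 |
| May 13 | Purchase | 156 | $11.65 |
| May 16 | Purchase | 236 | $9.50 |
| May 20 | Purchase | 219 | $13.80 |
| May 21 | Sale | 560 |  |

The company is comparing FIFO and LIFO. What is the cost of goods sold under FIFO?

FIFO COGS: 32 @ $7.55 + 375 @ $8.10 + 85 @ $11.40 + 68 @ $11.65 = $5,040.30
LIFO COGS: 219 @ $13.80 + 236 @ $9.50 + 105 @ $11.65 = $6,487.45

COGS = $5,040.30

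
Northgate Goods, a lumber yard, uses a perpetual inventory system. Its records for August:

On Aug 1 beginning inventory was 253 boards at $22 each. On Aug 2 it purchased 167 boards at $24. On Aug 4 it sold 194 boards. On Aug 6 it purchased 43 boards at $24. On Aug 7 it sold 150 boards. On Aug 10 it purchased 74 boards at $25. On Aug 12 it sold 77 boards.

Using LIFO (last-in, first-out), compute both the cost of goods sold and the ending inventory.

Aug 4, 194 sold [LIFO — newest first]: 167 @ $24 + 27 @ $22 = $4,602
Aug 7, 150 sold [LIFO — newest first]: 43 @ $24 + 107 @ $22 = $3,386
Aug 12, 77 sold [LIFO — newest first]: 74 @ $25 + 3 @ $22 = $1,916
Total COGS = $4,602 + $3,386 + $1,916 = $9,904
Ending inventory: 116 @ $22 = $2,552

COGS = $9,904; ending inventory = $2,552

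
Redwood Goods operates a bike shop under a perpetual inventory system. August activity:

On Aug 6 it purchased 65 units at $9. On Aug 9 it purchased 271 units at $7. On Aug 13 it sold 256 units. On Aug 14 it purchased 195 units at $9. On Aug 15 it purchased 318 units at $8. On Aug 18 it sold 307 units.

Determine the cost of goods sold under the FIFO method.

Aug 13, 256 sold [FIFO — oldest first]: 65 @ $9 + 191 @ $7 = $1,922
Aug 18, 307 sold [FIFO — oldest first]: 80 @ $7 + 195 @ $9 + 32 @ $8 = $2,571
Total COGS = $1,922 + $2,571 = $4,493
Ending inventory: 286 @ $8 = $2,288
Check: goods available $6,781 = COGS $4,493 + ending $2,288

COGS = $4,493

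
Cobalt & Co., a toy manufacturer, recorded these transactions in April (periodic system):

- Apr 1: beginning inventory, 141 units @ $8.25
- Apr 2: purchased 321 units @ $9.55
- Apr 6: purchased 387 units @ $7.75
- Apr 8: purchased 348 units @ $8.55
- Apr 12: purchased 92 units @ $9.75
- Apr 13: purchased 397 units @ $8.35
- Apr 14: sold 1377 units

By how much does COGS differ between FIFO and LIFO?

$187.50

FIFO COGS: 141 @ $8.25 + 321 @ $9.55 + 387 @ $7.75 + 348 @ $8.55 + 92 @ $9.75 + 88 @ $8.35 = $11,835.25
LIFO COGS: 397 @ $8.35 + 92 @ $9.75 + 348 @ $8.55 + 387 @ $7.75 + 153 @ $9.55 = $11,647.75
Difference = |$11,835.25 − $11,647.75| = $187.50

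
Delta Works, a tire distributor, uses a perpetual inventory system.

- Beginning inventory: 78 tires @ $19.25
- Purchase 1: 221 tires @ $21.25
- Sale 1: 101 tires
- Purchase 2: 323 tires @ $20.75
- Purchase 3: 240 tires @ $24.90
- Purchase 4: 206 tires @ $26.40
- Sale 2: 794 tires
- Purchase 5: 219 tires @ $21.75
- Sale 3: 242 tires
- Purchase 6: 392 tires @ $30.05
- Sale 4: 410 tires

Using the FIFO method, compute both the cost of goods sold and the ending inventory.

Sale 1 (101) [FIFO — oldest first]: 78 @ $19.25 + 23 @ $21.25 = $1,990.25
Sale 2 (794) [FIFO — oldest first]: 198 @ $21.25 + 323 @ $20.75 + 240 @ $24.90 + 33 @ $26.40 = $17,756.95
Sale 3 (242) [FIFO — oldest first]: 173 @ $26.40 + 69 @ $21.75 = $6,067.95
Sale 4 (410) [FIFO — oldest first]: 150 @ $21.75 + 260 @ $30.05 = $11,075.50
Total COGS = $1,990.25 + $17,756.95 + $6,067.95 + $11,075.50 = $36,890.65
Ending inventory: 132 @ $30.05 = $3,966.60

COGS = $36,890.65; ending inventory = $3,966.60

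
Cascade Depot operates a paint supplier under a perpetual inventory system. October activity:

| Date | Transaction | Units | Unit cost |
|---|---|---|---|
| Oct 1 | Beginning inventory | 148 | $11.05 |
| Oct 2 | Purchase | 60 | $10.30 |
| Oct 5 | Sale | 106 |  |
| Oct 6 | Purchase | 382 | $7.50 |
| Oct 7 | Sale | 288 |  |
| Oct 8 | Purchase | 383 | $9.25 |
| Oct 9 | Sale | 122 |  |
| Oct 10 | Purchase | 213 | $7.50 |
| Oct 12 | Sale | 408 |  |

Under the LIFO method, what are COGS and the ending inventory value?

Oct 5, 106 sold [LIFO — newest first]: 60 @ $10.30 + 46 @ $11.05 = $1,126.30
Oct 7, 288 sold [LIFO — newest first]: 288 @ $7.50 = $2,160.00
Oct 9, 122 sold [LIFO — newest first]: 122 @ $9.25 = $1,128.50
Oct 12, 408 sold [LIFO — newest first]: 213 @ $7.50 + 195 @ $9.25 = $3,401.25
Total COGS = $1,126.30 + $2,160.00 + $1,128.50 + $3,401.25 = $7,816.05
Ending inventory: 102 @ $11.05 + 94 @ $7.50 + 66 @ $9.25 = $2,442.60

COGS = $7,816.05; ending inventory = $2,442.60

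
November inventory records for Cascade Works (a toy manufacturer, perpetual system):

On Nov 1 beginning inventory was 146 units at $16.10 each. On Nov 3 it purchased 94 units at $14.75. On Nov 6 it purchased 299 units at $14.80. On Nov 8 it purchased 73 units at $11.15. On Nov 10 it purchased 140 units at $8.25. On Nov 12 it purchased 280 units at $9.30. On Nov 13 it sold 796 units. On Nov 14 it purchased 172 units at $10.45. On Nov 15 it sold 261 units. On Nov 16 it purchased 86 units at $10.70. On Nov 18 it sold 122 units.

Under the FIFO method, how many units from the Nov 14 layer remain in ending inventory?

Nov 13, 796 sold [FIFO — oldest first]: 146 @ $16.10 + 94 @ $14.75 + 299 @ $14.80 + 73 @ $11.15 + 140 @ $8.25 + 44 @ $9.30 = $10,540.45
Nov 15, 261 sold [FIFO — oldest first]: 236 @ $9.30 + 25 @ $10.45 = $2,456.05
Nov 18, 122 sold [FIFO — oldest first]: 122 @ $10.45 = $1,274.90
Total COGS = $10,540.45 + $2,456.05 + $1,274.90 = $14,271.40
Ending inventory: 25 @ $10.45 + 86 @ $10.70 = $1,181.45

25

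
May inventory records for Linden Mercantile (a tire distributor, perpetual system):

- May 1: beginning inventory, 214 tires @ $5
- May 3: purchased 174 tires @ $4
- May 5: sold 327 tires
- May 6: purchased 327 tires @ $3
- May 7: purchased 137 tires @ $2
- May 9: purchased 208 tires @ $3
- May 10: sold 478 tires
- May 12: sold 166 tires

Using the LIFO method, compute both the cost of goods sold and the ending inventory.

May 5, 327 sold [LIFO — newest first]: 174 @ $4 + 153 @ $5 = $1,461
May 10, 478 sold [LIFO — newest first]: 208 @ $3 + 137 @ $2 + 133 @ $3 = $1,297
May 12, 166 sold [LIFO — newest first]: 166 @ $3 = $498
Total COGS = $1,461 + $1,297 + $498 = $3,256
Ending inventory: 61 @ $5 + 28 @ $3 = $389
Check: goods available $3,645 = COGS $3,256 + ending $389

COGS = $3,256; ending inventory = $389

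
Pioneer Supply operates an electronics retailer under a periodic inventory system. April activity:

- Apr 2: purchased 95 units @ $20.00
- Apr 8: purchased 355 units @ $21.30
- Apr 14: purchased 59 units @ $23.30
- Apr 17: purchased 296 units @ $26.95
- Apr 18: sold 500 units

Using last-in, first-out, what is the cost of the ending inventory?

Ending inventory = $6,373.00

Apr 18, 500 sold [LIFO — newest first]: 296 @ $26.95 + 59 @ $23.30 + 145 @ $21.30 = $12,440.40
Ending inventory: 95 @ $20.00 + 210 @ $21.30 = $6,373.00
Check: goods available $18,813.40 = COGS $12,440.40 + ending $6,373.00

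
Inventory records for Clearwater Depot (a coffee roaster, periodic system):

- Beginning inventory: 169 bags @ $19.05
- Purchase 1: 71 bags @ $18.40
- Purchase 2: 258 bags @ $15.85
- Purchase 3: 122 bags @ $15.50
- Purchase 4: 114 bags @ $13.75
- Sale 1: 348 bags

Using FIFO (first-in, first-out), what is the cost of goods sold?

Sale 1 (348) [FIFO — oldest first]: 169 @ $19.05 + 71 @ $18.40 + 108 @ $15.85 = $6,237.65
Ending inventory: 150 @ $15.85 + 122 @ $15.50 + 114 @ $13.75 = $5,836.00

COGS = $6,237.65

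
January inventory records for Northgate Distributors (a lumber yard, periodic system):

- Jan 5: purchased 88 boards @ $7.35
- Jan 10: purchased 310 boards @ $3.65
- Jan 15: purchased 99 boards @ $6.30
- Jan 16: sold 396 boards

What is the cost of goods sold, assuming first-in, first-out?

Jan 16, 396 sold [FIFO — oldest first]: 88 @ $7.35 + 308 @ $3.65 = $1,771.00
Ending inventory: 2 @ $3.65 + 99 @ $6.30 = $631.00
Check: goods available $2,402.00 = COGS $1,771.00 + ending $631.00

COGS = $1,771.00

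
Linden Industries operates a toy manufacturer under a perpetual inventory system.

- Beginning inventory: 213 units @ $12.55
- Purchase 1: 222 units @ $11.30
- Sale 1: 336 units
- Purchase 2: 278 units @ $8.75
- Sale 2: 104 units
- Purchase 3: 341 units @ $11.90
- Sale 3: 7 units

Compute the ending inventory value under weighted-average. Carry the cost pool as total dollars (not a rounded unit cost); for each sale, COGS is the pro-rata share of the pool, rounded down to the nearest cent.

Ending inventory = $6,597.27

After Beginning: 213 on hand, pool $2,673.15 (≈ $12.5500 each)
After Purchase 1: 435 on hand, pool $5,181.75 (≈ $11.9121 each)
Sale 1, sell 336: 336/435 × $5,181.75 → $4,002.45
After Purchase 2: 377 on hand, pool $3,611.80 (≈ $9.5804 each)
Sale 2, sell 104: 104/377 × $3,611.80 → $996.35
After Purchase 3: 614 on hand, pool $6,673.35 (≈ $10.8686 each)
Sale 3, sell 7: 7/614 × $6,673.35 → $76.08
Total COGS = $4,002.45 + $996.35 + $76.08 = $5,074.88
Ending inventory (cost pool remaining) = $6,597.27
Check: goods available $11,672.15 = COGS $5,074.88 + ending $6,597.27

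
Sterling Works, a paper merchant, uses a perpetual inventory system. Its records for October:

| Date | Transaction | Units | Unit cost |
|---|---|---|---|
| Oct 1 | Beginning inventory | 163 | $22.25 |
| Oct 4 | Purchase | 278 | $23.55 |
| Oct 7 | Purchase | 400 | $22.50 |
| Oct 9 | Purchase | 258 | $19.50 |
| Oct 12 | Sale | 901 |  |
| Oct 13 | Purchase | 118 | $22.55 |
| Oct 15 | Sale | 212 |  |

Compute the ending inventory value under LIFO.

Oct 12, 901 sold [LIFO — newest first]: 258 @ $19.50 + 400 @ $22.50 + 243 @ $23.55 = $19,753.65
Oct 15, 212 sold [LIFO — newest first]: 118 @ $22.55 + 35 @ $23.55 + 59 @ $22.25 = $4,797.90
Total COGS = $19,753.65 + $4,797.90 = $24,551.55
Ending inventory: 104 @ $22.25 = $2,314.00

Ending inventory = $2,314.00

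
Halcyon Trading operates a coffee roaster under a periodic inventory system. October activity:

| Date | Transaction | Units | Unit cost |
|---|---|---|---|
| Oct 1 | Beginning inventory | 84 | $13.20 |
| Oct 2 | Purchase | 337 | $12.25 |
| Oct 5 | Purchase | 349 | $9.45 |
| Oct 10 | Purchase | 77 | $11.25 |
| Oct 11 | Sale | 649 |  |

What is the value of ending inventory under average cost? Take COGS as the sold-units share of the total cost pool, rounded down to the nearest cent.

Ending inventory = $2,197.72

Oct 11, sell 649: 649/847 × $9,401.35 → $7,203.63
Ending inventory (cost pool remaining) = $2,197.72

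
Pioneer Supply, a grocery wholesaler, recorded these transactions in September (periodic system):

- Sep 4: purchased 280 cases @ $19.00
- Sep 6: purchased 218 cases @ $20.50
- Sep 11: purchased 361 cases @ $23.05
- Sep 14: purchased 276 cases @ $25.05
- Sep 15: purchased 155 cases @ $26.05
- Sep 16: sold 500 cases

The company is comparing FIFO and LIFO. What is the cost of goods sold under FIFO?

FIFO COGS: 280 @ $19.00 + 218 @ $20.50 + 2 @ $23.05 = $9,835.10
LIFO COGS: 155 @ $26.05 + 276 @ $25.05 + 69 @ $23.05 = $12,542.00

COGS = $9,835.10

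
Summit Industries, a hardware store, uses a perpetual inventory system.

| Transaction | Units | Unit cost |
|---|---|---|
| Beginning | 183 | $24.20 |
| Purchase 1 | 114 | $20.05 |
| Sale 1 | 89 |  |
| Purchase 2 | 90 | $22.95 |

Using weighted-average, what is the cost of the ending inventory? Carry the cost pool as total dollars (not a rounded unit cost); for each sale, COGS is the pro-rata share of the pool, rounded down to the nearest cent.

After Beginning: 183 on hand, pool $4,428.60 (≈ $24.2000 each)
After Purchase 1: 297 on hand, pool $6,714.30 (≈ $22.6071 each)
Sale 1, sell 89: 89/297 × $6,714.30 → $2,012.02
After Purchase 2: 298 on hand, pool $6,767.78 (≈ $22.7107 each)
Ending inventory (cost pool remaining) = $6,767.78

Ending inventory = $6,767.78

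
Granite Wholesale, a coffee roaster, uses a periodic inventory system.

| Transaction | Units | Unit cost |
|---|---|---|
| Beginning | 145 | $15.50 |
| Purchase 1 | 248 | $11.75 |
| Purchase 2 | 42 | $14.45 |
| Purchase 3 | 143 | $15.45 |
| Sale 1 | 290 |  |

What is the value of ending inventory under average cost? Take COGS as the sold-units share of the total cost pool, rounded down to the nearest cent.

Sale 1, sell 290: 290/578 × $7,977.75 → $4,002.67
Ending inventory (cost pool remaining) = $3,975.08

Ending inventory = $3,975.08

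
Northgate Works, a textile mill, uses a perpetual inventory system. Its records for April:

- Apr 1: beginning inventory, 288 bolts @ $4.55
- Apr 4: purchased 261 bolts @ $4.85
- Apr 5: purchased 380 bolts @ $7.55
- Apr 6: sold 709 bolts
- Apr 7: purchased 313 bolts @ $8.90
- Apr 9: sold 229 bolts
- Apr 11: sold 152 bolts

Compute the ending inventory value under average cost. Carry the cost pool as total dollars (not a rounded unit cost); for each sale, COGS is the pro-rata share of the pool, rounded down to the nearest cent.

Ending inventory = $1,162.17

After Apr 1: 288 on hand, pool $1,310.40 (≈ $4.5500 each)
After Apr 4: 549 on hand, pool $2,576.25 (≈ $4.6926 each)
After Apr 5: 929 on hand, pool $5,445.25 (≈ $5.8614 each)
Apr 6, sell 709: 709/929 × $5,445.25 → $4,155.73
After Apr 7: 533 on hand, pool $4,075.22 (≈ $7.6458 each)
Apr 9, sell 229: 229/533 × $4,075.22 → $1,750.89
Apr 11, sell 152: 152/304 × $2,324.33 → $1,162.16
Total COGS = $4,155.73 + $1,750.89 + $1,162.16 = $7,068.78
Ending inventory (cost pool remaining) = $1,162.17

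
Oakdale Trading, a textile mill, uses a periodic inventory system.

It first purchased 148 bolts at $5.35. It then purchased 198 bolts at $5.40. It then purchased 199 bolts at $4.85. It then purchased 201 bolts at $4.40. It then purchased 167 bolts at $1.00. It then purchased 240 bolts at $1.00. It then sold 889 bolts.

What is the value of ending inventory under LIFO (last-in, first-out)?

Sale 1 (889) [LIFO — newest first]: 240 @ $1.00 + 167 @ $1.00 + 201 @ $4.40 + 199 @ $4.85 + 82 @ $5.40 = $2,699.35
Ending inventory: 148 @ $5.35 + 116 @ $5.40 = $1,418.20

Ending inventory = $1,418.20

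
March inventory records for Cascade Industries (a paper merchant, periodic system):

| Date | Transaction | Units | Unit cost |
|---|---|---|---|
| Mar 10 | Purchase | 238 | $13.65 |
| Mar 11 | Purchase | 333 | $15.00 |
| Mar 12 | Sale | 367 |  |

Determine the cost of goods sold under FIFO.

COGS = $5,183.70

Mar 12, 367 sold [FIFO — oldest first]: 238 @ $13.65 + 129 @ $15.00 = $5,183.70
Ending inventory: 204 @ $15.00 = $3,060.00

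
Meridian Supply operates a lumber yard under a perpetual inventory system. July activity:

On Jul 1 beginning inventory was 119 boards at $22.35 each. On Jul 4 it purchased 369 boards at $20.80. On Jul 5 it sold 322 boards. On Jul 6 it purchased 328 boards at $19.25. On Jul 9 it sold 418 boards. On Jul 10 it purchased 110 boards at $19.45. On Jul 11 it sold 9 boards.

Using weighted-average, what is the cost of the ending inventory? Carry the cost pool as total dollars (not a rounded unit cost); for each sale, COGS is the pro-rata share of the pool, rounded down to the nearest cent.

Ending inventory = $3,475.05

After Jul 1: 119 on hand, pool $2,659.65 (≈ $22.3500 each)
After Jul 4: 488 on hand, pool $10,334.85 (≈ $21.1780 each)
Jul 5, sell 322: 322/488 × $10,334.85 → $6,819.30
After Jul 6: 494 on hand, pool $9,829.55 (≈ $19.8979 each)
Jul 9, sell 418: 418/494 × $9,829.55 → $8,317.31
After Jul 10: 186 on hand, pool $3,651.74 (≈ $19.6330 each)
Jul 11, sell 9: 9/186 × $3,651.74 → $176.69
Total COGS = $6,819.30 + $8,317.31 + $176.69 = $15,313.30
Ending inventory (cost pool remaining) = $3,475.05
Check: goods available $18,788.35 = COGS $15,313.30 + ending $3,475.05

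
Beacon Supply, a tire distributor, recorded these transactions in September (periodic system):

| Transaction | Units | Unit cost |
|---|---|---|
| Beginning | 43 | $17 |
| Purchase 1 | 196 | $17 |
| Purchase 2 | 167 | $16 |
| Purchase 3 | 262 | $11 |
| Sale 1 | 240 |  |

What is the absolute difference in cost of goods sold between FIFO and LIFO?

FIFO COGS: 43 @ $17 + 196 @ $17 + 1 @ $16 = $4,079
LIFO COGS: 240 @ $11 = $2,640
Difference = |$4,079 − $2,640| = $1,439

$1,439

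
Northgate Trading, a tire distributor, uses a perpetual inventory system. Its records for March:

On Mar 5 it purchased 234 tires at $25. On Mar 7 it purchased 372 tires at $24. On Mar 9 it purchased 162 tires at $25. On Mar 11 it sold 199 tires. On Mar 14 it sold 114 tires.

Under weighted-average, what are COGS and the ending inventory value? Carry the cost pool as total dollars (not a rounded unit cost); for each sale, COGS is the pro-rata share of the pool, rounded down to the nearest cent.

COGS = $7,673.38; ending inventory = $11,154.62

After Mar 5: 234 on hand, pool $5,850.00 (≈ $25.0000 each)
After Mar 7: 606 on hand, pool $14,778.00 (≈ $24.3861 each)
After Mar 9: 768 on hand, pool $18,828.00 (≈ $24.5156 each)
Mar 11, sell 199: 199/768 × $18,828.00 → $4,878.60
Mar 14, sell 114: 114/569 × $13,949.40 → $2,794.78
Total COGS = $4,878.60 + $2,794.78 = $7,673.38
Ending inventory (cost pool remaining) = $11,154.62
Check: goods available $18,828.00 = COGS $7,673.38 + ending $11,154.62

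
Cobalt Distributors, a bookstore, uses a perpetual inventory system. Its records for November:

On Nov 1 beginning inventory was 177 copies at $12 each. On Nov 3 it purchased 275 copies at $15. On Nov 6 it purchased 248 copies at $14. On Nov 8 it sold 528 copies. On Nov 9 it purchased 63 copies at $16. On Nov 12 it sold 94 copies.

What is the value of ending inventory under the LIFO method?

Nov 8, 528 sold [LIFO — newest first]: 248 @ $14 + 275 @ $15 + 5 @ $12 = $7,657
Nov 12, 94 sold [LIFO — newest first]: 63 @ $16 + 31 @ $12 = $1,380
Total COGS = $7,657 + $1,380 = $9,037
Ending inventory: 141 @ $12 = $1,692

Ending inventory = $1,692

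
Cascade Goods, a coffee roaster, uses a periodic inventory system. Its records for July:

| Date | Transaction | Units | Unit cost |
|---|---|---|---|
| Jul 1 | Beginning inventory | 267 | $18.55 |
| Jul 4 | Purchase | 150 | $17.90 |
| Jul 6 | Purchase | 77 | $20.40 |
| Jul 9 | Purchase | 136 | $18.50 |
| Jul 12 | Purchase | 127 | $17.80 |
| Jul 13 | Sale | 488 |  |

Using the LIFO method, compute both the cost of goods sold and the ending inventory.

Jul 13, 488 sold [LIFO — newest first]: 127 @ $17.80 + 136 @ $18.50 + 77 @ $20.40 + 148 @ $17.90 = $8,996.60
Ending inventory: 267 @ $18.55 + 2 @ $17.90 = $4,988.65

COGS = $8,996.60; ending inventory = $4,988.65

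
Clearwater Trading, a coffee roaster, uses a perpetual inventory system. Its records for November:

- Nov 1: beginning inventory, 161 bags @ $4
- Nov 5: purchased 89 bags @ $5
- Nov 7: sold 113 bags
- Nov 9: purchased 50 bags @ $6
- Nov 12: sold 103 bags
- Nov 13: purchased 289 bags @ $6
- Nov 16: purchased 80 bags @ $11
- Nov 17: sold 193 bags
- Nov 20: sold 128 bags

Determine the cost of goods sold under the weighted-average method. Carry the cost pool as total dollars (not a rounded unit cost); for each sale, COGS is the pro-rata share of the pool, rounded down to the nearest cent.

After Nov 1: 161 on hand, pool $644.00 (≈ $4.0000 each)
After Nov 5: 250 on hand, pool $1,089.00 (≈ $4.3560 each)
Nov 7, sell 113: 113/250 × $1,089.00 → $492.22
After Nov 9: 187 on hand, pool $896.78 (≈ $4.7956 each)
Nov 12, sell 103: 103/187 × $896.78 → $493.94
After Nov 13: 373 on hand, pool $2,136.84 (≈ $5.7288 each)
After Nov 16: 453 on hand, pool $3,016.84 (≈ $6.6597 each)
Nov 17, sell 193: 193/453 × $3,016.84 → $1,285.32
Nov 20, sell 128: 128/260 × $1,731.52 → $852.44
Total COGS = $492.22 + $493.94 + $1,285.32 + $852.44 = $3,123.92
Ending inventory (cost pool remaining) = $879.08

COGS = $3,123.92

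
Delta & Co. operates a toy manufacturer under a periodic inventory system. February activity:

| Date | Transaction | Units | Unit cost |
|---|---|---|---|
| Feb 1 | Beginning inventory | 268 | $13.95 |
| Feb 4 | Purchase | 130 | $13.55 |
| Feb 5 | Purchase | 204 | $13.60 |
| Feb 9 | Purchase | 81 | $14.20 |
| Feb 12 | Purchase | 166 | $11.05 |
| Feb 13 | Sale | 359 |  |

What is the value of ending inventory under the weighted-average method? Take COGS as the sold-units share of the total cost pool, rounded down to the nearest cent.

Ending inventory = $6,498.13

Feb 13, sell 359: 359/849 × $11,259.00 → $4,760.87
Ending inventory (cost pool remaining) = $6,498.13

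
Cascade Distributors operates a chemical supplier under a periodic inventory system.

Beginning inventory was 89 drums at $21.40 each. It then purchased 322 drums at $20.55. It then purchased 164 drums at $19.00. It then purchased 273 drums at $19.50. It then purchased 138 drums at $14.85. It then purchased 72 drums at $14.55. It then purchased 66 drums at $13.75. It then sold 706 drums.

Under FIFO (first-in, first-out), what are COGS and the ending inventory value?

COGS = $14,192.20; ending inventory = $6,773.40

Sale 1 (706) [FIFO — oldest first]: 89 @ $21.40 + 322 @ $20.55 + 164 @ $19.00 + 131 @ $19.50 = $14,192.20
Ending inventory: 142 @ $19.50 + 138 @ $14.85 + 72 @ $14.55 + 66 @ $13.75 = $6,773.40
Check: goods available $20,965.60 = COGS $14,192.20 + ending $6,773.40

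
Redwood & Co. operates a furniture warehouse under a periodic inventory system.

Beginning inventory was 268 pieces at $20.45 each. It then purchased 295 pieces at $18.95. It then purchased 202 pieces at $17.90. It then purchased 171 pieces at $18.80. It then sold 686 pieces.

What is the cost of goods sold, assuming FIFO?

Sale 1 (686) [FIFO — oldest first]: 268 @ $20.45 + 295 @ $18.95 + 123 @ $17.90 = $13,272.55
Ending inventory: 79 @ $17.90 + 171 @ $18.80 = $4,628.90
Check: goods available $17,901.45 = COGS $13,272.55 + ending $4,628.90

COGS = $13,272.55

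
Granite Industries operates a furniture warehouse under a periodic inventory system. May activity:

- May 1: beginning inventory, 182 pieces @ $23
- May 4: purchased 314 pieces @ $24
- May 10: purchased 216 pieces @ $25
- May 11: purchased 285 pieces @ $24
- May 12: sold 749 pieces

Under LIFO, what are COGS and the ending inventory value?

May 12, 749 sold [LIFO — newest first]: 285 @ $24 + 216 @ $25 + 248 @ $24 = $18,192
Ending inventory: 182 @ $23 + 66 @ $24 = $5,770

COGS = $18,192; ending inventory = $5,770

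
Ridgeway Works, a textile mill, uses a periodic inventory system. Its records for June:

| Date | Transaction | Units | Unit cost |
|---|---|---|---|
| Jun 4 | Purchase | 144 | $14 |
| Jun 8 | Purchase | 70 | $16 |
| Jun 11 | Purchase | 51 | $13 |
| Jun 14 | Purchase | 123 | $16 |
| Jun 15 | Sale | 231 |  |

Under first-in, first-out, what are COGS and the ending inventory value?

COGS = $3,357; ending inventory = $2,410

Jun 15, 231 sold [FIFO — oldest first]: 144 @ $14 + 70 @ $16 + 17 @ $13 = $3,357
Ending inventory: 34 @ $13 + 123 @ $16 = $2,410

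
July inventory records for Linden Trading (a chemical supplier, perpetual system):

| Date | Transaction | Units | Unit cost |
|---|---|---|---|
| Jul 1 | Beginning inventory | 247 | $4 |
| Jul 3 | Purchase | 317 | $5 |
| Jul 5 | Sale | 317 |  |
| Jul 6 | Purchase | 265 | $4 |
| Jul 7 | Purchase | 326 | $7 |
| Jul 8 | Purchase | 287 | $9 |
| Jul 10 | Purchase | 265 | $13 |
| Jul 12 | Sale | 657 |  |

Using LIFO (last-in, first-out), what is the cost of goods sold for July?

COGS = $8,348

Jul 5, 317 sold [LIFO — newest first]: 317 @ $5 = $1,585
Jul 12, 657 sold [LIFO — newest first]: 265 @ $13 + 287 @ $9 + 105 @ $7 = $6,763
Total COGS = $1,585 + $6,763 = $8,348
Ending inventory: 247 @ $4 + 265 @ $4 + 221 @ $7 = $3,595
Check: goods available $11,943 = COGS $8,348 + ending $3,595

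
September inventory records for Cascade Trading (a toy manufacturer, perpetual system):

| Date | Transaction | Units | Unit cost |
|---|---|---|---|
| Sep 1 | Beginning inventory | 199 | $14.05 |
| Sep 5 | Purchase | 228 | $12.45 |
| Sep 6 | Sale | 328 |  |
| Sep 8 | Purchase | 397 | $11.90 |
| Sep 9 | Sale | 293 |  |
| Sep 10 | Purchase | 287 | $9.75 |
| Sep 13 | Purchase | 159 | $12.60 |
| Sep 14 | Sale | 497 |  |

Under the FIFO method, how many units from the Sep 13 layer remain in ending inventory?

152

Sep 6, 328 sold [FIFO — oldest first]: 199 @ $14.05 + 129 @ $12.45 = $4,402.00
Sep 9, 293 sold [FIFO — oldest first]: 99 @ $12.45 + 194 @ $11.90 = $3,541.15
Sep 14, 497 sold [FIFO — oldest first]: 203 @ $11.90 + 287 @ $9.75 + 7 @ $12.60 = $5,302.15
Total COGS = $4,402.00 + $3,541.15 + $5,302.15 = $13,245.30
Ending inventory: 152 @ $12.60 = $1,915.20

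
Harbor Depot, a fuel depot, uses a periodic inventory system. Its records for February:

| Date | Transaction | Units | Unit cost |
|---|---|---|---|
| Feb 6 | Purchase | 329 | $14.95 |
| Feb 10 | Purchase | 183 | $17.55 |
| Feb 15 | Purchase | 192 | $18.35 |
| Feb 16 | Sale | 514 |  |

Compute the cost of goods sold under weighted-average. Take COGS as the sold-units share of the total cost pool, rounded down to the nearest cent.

Feb 16, sell 514: 514/704 × $11,653.40 → $8,508.30
Ending inventory (cost pool remaining) = $3,145.10

COGS = $8,508.30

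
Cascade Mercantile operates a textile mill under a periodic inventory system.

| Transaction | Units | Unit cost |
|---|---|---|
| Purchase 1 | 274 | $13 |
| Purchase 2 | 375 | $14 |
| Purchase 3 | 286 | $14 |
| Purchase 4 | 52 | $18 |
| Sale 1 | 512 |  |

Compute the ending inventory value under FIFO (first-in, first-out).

Ending inventory = $6,858

Sale 1 (512) [FIFO — oldest first]: 274 @ $13 + 238 @ $14 = $6,894
Ending inventory: 137 @ $14 + 286 @ $14 + 52 @ $18 = $6,858
Check: goods available $13,752 = COGS $6,894 + ending $6,858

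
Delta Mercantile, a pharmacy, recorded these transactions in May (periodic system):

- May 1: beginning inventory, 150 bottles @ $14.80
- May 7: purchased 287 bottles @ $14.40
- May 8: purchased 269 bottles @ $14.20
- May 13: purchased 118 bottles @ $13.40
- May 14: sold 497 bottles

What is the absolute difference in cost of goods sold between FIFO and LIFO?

FIFO COGS: 150 @ $14.80 + 287 @ $14.40 + 60 @ $14.20 = $7,204.80
LIFO COGS: 118 @ $13.40 + 269 @ $14.20 + 110 @ $14.40 = $6,985.00
Difference = |$7,204.80 − $6,985.00| = $219.80

$219.80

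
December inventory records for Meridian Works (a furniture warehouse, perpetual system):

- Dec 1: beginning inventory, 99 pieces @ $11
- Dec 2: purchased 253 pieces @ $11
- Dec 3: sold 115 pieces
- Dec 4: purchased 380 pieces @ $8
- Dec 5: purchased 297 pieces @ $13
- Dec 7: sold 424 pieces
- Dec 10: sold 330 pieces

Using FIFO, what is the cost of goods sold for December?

Dec 3, 115 sold [FIFO — oldest first]: 99 @ $11 + 16 @ $11 = $1,265
Dec 7, 424 sold [FIFO — oldest first]: 237 @ $11 + 187 @ $8 = $4,103
Dec 10, 330 sold [FIFO — oldest first]: 193 @ $8 + 137 @ $13 = $3,325
Total COGS = $1,265 + $4,103 + $3,325 = $8,693
Ending inventory: 160 @ $13 = $2,080
Check: goods available $10,773 = COGS $8,693 + ending $2,080

COGS = $8,693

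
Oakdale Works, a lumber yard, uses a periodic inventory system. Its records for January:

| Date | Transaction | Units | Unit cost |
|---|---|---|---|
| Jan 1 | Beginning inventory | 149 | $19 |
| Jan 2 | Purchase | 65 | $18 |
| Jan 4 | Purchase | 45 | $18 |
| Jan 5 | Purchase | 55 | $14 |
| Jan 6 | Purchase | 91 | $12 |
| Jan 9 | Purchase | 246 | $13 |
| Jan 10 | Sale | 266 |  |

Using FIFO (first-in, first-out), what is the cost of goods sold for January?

Jan 10, 266 sold [FIFO — oldest first]: 149 @ $19 + 65 @ $18 + 45 @ $18 + 7 @ $14 = $4,909
Ending inventory: 48 @ $14 + 91 @ $12 + 246 @ $13 = $4,962

COGS = $4,909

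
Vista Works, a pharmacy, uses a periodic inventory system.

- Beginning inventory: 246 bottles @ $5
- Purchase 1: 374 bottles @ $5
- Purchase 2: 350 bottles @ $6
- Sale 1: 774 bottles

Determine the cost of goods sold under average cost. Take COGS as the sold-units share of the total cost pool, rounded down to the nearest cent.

COGS = $4,149.27

Sale 1, sell 774: 774/970 × $5,200.00 → $4,149.27
Ending inventory (cost pool remaining) = $1,050.73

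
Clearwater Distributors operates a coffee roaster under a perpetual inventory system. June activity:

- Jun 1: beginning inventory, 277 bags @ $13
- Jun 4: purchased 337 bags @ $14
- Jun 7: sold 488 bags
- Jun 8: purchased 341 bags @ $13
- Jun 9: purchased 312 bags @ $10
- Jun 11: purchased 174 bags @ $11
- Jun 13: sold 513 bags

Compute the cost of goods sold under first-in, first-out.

Jun 7, 488 sold [FIFO — oldest first]: 277 @ $13 + 211 @ $14 = $6,555
Jun 13, 513 sold [FIFO — oldest first]: 126 @ $14 + 341 @ $13 + 46 @ $10 = $6,657
Total COGS = $6,555 + $6,657 = $13,212
Ending inventory: 266 @ $10 + 174 @ $11 = $4,574

COGS = $13,212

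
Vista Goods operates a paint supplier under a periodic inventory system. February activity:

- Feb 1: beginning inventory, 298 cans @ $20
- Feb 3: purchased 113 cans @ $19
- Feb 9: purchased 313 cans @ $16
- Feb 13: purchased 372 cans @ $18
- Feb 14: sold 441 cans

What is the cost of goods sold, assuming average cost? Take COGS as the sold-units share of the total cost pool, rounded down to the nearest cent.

COGS = $7,971.39

Feb 14, sell 441: 441/1096 × $19,811.00 → $7,971.39
Ending inventory (cost pool remaining) = $11,839.61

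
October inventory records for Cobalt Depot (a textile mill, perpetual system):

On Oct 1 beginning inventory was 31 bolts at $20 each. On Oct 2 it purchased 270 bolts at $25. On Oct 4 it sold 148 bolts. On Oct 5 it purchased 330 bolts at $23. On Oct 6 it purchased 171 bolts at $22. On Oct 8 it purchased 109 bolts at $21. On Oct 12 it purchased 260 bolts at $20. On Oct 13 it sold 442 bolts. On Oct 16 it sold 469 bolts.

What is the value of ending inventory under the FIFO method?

Ending inventory = $2,240

Oct 4, 148 sold [FIFO — oldest first]: 31 @ $20 + 117 @ $25 = $3,545
Oct 13, 442 sold [FIFO — oldest first]: 153 @ $25 + 289 @ $23 = $10,472
Oct 16, 469 sold [FIFO — oldest first]: 41 @ $23 + 171 @ $22 + 109 @ $21 + 148 @ $20 = $9,954
Total COGS = $3,545 + $10,472 + $9,954 = $23,971
Ending inventory: 112 @ $20 = $2,240
Check: goods available $26,211 = COGS $23,971 + ending $2,240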